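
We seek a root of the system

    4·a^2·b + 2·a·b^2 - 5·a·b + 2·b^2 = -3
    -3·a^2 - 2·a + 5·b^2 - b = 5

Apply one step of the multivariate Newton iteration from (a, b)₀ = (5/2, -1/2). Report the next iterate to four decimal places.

At (5/2, -1/2): F = (-1.5000, -27.0000).
Jacobian J = [[8·a·b + 2·b^2 - 5·b, 4·a^2 + 4·a·b - 5·a + 4·b], [-6·a - 2, 10·b - 1]].
At the point, J = [[-7.0000, 5.5000], [-17.0000, -6.0000]] (det J = 135.5000).
Solving J·Δ = −F gives Δ = (-1.1624, -1.2066).
Then the next iterate is (a, b)₁ = (1.3376, -1.7066).

(1.3376, -1.7066)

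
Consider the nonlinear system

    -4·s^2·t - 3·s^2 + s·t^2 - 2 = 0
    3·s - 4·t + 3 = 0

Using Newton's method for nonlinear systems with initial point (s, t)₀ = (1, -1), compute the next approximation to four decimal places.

At (1, -1): F = (0.0000, 10.0000).
Jacobian J = [[-8·s·t - 6·s + t^2, -4·s^2 + 2·s·t], [3, -4]].
At the point, J = [[3.0000, -6.0000], [3.0000, -4.0000]] (det J = 6.0000).
Solving J·Δ = −F gives Δ = (-10.0000, -5.0000).
Then the next iterate is (s, t)₁ = (-9.0000, -6.0000).

(-9.0000, -6.0000)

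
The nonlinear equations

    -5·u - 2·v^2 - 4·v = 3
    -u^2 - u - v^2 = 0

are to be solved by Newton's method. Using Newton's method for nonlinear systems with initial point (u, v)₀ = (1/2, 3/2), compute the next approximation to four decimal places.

(4.1000, -1.9000)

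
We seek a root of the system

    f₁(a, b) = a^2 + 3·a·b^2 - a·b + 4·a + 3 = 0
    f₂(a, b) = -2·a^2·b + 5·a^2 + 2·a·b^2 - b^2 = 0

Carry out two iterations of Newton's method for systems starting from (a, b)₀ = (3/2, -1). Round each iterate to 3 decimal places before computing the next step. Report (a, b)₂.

(0.232, -1.721)

At (3/2, -1): F = (17.250, 17.750).
Jacobian J = [[2·a + 3·b^2 - b + 4, 6·a·b - a], [-4·a·b + 10·a + 2·b^2, -2·a^2 + 4·a·b - 2·b]].
At the point, J = [[11.000, -10.500], [23.000, -8.500]] (det J = 148.000).
Solving J·Δ = −F gives Δ = (-0.269, 1.361).
Then the next iterate is (a, b)₁ = (1.231, 0.361).
Round to (1.231, 0.361) and repeat: F = (9.47625, 6.67324), J = [[6.49196, 1.43535], [10.79308, -1.97516]].
Δ = (-0.999, -2.082), so (a, b)₂ = (0.232, -1.721).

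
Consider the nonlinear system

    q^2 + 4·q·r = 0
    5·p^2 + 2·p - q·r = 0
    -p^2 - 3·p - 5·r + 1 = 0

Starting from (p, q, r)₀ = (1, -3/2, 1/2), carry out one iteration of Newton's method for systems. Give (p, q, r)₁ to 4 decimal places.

(0.5767, 1.8100, -0.1767)

At (1, -3/2, 1/2): F = (-0.7500, 7.7500, -5.5000).
Jacobian J = [[0, 2·q + 4·r, 4·q], [10·p + 2, -r, -q], [-2·p - 3, 0, -5]].
At the point, J = [[0.0000, -1.0000, -6.0000], [12.0000, -0.5000, 1.5000], [-5.0000, 0.0000, -5.0000]] (det J = -37.5000).
Solving J·Δ = −F gives Δ = (-0.4233, 3.3100, -0.6767).
Then the next iterate is (p, q, r)₁ = (0.5767, 1.8100, -0.1767).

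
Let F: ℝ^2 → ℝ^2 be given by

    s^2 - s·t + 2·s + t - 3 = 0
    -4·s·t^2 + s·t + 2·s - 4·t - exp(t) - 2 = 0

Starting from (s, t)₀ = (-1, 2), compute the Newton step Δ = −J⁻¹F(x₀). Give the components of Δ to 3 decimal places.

At (-1, 2): F = (0.000, -5.38906).
Jacobian J = [[2·s - t + 2, -s + 1], [-4·t^2 + t + 2, -8·s·t + s - exp(t) - 4]].
At the point, J = [[-2.000, 2.000], [-12.000, 3.61094]] (det J = 16.77811).
Solving J·Δ = −F gives Δ = (-0.642, -0.642).

(-0.642, -0.642)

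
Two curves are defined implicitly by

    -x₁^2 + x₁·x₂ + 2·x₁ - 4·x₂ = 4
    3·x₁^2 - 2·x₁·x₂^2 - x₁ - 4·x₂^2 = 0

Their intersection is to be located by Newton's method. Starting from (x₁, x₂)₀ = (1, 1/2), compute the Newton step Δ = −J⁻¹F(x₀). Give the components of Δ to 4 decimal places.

(-2.7143, -1.9524)

At (1, 1/2): F = (-4.5000, 0.5000).
Jacobian J = [[-2·x₁ + x₂ + 2, x₁ - 4], [6·x₁ - 2·x₂^2 - 1, -4·x₁·x₂ - 8·x₂]].
At the point, J = [[0.5000, -3.0000], [4.5000, -6.0000]] (det J = 10.5000).
Solving J·Δ = −F gives Δ = (-2.7143, -1.9524).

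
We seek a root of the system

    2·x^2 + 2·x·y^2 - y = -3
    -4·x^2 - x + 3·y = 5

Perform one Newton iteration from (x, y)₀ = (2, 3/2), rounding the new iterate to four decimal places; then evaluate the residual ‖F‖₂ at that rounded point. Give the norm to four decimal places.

At (2, 3/2): F = (18.5000, -18.5000).
Jacobian J = [[4·x + 2·y^2, 4·x·y - 1], [-8·x - 1, 3]].
At the point, J = [[12.5000, 11.0000], [-17.0000, 3.0000]] (det J = 224.5000).
Solving J·Δ = −F gives Δ = (-1.1537, -0.3708).
Then the next iterate is (x, y)₁ = (0.8463, 1.1292).
Re-evaluating at (0.8463, 1.1292): F = (5.461469, -5.323595), so ‖F‖₂ = 7.6268.

7.6268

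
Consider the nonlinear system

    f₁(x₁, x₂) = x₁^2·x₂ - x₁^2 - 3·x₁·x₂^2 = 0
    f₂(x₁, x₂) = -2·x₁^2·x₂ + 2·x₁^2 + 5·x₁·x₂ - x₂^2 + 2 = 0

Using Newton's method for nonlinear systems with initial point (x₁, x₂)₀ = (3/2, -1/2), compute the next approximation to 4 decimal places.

(0.7283, -0.4335)

At (3/2, -1/2): F = (-4.5000, 4.7500).
Jacobian J = [[2·x₁·x₂ - 2·x₁ - 3·x₂^2, x₁^2 - 6·x₁·x₂], [-4·x₁·x₂ + 4·x₁ + 5·x₂, -2·x₁^2 + 5·x₁ - 2·x₂]].
At the point, J = [[-5.2500, 6.7500], [6.5000, 4.0000]] (det J = -64.8750).
Solving J·Δ = −F gives Δ = (-0.7717, 0.0665).
Then the next iterate is (x₁, x₂)₁ = (0.7283, -0.4335).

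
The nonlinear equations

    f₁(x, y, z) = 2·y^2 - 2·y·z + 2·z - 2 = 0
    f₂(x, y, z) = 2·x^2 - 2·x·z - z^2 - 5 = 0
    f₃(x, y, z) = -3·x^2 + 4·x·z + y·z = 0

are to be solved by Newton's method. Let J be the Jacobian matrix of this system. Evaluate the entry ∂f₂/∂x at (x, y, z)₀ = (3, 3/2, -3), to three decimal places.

∂f₂/∂x = 4·x - 2·z.
At (3, 3/2, -3) this is 18.000.

18.000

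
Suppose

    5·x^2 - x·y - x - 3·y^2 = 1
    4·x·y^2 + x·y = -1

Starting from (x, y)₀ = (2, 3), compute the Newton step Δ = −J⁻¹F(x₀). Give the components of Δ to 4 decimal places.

(-0.4937, -1.1949)

At (2, 3): F = (-16.0000, 79.0000).
Jacobian J = [[10·x - y - 1, -x - 6·y], [4·y^2 + y, 8·x·y + x]].
At the point, J = [[16.0000, -20.0000], [39.0000, 50.0000]] (det J = 1580.0000).
Solving J·Δ = −F gives Δ = (-0.4937, -1.1949).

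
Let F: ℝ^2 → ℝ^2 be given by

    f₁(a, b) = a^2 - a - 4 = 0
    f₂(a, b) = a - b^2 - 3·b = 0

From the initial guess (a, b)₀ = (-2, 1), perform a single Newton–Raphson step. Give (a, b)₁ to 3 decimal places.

(-1.600, -0.120)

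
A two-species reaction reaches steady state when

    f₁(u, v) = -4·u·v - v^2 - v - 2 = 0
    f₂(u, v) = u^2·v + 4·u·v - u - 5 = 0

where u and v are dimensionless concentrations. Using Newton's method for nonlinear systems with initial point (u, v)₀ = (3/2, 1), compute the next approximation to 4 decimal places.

At (3/2, 1): F = (-10.0000, 1.7500).
Jacobian J = [[-4·v, -4·u - 2·v - 1], [2·u·v + 4·v - 1, u^2 + 4·u]].
At the point, J = [[-4.0000, -9.0000], [6.0000, 8.2500]] (det J = 21.0000).
Solving J·Δ = −F gives Δ = (3.1786, -2.5238).
Then the next iterate is (u, v)₁ = (4.6786, -1.5238).

(4.6786, -1.5238)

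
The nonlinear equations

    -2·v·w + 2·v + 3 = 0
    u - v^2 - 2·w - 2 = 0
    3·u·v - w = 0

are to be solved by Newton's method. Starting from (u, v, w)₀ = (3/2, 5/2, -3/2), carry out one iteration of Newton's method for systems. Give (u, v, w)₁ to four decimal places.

(0.9156, 0.9951, 0.0951)

At (3/2, 5/2, -3/2): F = (15.5000, -3.7500, 12.7500).
Jacobian J = [[0, -2·w + 2, -2·v], [1, -2·v, -2], [3·v, 3·u, -1]].
At the point, J = [[0.0000, 5.0000, -5.0000], [1.0000, -5.0000, -2.0000], [7.5000, 4.5000, -1.0000]] (det J = -280.0000).
Solving J·Δ = −F gives Δ = (-0.5844, -1.5049, 1.5951).
Then the next iterate is (u, v, w)₁ = (0.9156, 0.9951, 0.0951).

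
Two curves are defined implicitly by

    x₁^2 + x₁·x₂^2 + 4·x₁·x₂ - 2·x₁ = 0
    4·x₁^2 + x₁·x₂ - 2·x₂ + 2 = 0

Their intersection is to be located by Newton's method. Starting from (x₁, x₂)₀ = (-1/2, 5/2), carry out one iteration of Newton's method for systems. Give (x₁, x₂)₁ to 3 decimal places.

(-0.436, 1.161)

At (-1/2, 5/2): F = (-6.875, -3.250).
Jacobian J = [[2·x₁ + x₂^2 + 4·x₂ - 2, 2·x₁·x₂ + 4·x₁], [8·x₁ + x₂, x₁ - 2]].
At the point, J = [[13.250, -4.500], [-1.500, -2.500]] (det J = -39.875).
Solving J·Δ = −F gives Δ = (0.064, -1.339).
Then the next iterate is (x₁, x₂)₁ = (-0.436, 1.161).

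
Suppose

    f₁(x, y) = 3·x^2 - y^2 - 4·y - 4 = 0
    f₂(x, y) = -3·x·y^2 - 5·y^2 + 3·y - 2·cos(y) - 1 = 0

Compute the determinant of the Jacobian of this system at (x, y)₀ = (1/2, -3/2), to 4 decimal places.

J = [[6·x, -2·y - 4], [-3·y^2, -6·x·y - 10·y + 2·sin(y) + 3]].
At the point, J = [[3.0000, -1.0000], [-6.7500, 20.505010]].
det J = 54.7650.

54.7650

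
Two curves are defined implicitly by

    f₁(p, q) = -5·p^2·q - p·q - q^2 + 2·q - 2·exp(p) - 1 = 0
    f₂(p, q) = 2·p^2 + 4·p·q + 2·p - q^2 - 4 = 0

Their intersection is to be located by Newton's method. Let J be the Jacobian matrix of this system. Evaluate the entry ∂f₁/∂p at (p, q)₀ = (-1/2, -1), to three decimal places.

∂f₁/∂p = -10·p·q - q - 2·exp(p).
At (-1/2, -1) this is -5.213.

-5.213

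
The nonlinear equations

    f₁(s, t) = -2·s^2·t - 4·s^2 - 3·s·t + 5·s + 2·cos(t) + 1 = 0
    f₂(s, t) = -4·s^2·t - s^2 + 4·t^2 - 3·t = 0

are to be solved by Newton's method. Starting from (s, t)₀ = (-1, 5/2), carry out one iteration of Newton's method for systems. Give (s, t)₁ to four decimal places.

(-0.5577, 1.2514)

At (-1, 5/2): F = (-7.102287, 6.5000).
Jacobian J = [[-4·s·t - 8·s - 3·t + 5, -2·s^2 - 3·s - 2·sin(t)], [-8·s·t - 2·s, -4·s^2 + 8·t - 3]].
At the point, J = [[15.5000, -0.196944], [22.0000, 13.0000]] (det J = 205.832774).
Solving J·Δ = −F gives Δ = (0.4423, -1.2486).
Then the next iterate is (s, t)₁ = (-0.5577, 1.2514).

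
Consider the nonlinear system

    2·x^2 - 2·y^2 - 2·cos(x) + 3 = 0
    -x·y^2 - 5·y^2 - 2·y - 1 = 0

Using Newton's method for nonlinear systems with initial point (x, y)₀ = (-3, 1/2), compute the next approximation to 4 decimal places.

(-1.0481, -0.2470)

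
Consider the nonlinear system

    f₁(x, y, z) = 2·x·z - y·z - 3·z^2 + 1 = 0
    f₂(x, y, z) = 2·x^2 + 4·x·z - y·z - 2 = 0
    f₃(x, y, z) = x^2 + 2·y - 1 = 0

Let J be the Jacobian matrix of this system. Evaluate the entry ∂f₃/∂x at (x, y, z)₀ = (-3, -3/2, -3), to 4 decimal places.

∂f₃/∂x = 2·x.
At (-3, -3/2, -3) this is -6.0000.

-6.0000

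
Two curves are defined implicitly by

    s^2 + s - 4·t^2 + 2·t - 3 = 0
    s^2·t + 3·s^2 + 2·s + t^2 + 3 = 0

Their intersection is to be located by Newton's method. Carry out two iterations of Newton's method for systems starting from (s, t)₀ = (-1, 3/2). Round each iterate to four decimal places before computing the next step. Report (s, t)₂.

(0.7844, -0.8141)

At (-1, 3/2): F = (-9.0000, 7.7500).
Jacobian J = [[2·s + 1, -8·t + 2], [2·s·t + 6·s + 2, s^2 + 2·t]].
At the point, J = [[-1.0000, -10.0000], [-7.0000, 4.0000]] (det J = -74.0000).
Solving J·Δ = −F gives Δ = (0.5608, -0.9561).
Then the next iterate is (s, t)₁ = (-0.4392, 0.5439).
Round to (-0.4392, 0.5439) and repeat: F = (-3.341812, 3.101034), J = [[0.1216, -2.3512], [-1.112962, 1.280697]].
Δ = (1.2236, -1.3580), so (s, t)₂ = (0.7844, -0.8141).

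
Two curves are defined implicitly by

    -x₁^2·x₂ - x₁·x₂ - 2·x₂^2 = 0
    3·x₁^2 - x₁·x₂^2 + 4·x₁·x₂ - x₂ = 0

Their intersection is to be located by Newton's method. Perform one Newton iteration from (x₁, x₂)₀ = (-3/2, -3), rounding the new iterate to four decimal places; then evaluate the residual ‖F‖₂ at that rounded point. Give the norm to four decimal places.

12.1671

At (-3/2, -3): F = (-15.7500, 41.2500).
Jacobian J = [[-2·x₁·x₂ - x₂, -x₁^2 - x₁ - 4·x₂], [6·x₁ - x₂^2 + 4·x₂, -2·x₁·x₂ + 4·x₁ - 1]].
At the point, J = [[-6.0000, 11.2500], [-30.0000, -16.0000]] (det J = 433.5000).
Solving J·Δ = −F gives Δ = (0.4892, 1.6609).
Then the next iterate is (x₁, x₂)₁ = (-1.0108, -1.3391).
Re-evaluating at (-1.0108, -1.3391): F = (-3.571759, 11.631054), so ‖F‖₂ = 12.1671.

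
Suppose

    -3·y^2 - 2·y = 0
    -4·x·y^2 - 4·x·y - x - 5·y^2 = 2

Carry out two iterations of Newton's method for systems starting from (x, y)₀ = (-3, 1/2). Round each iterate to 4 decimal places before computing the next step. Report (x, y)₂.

(-2.1026, 0.0233)

At (-3, 1/2): F = (-1.7500, 8.7500).
Jacobian J = [[0, -6·y - 2], [-4·y^2 - 4·y - 1, -8·x·y - 4·x - 10·y]].
At the point, J = [[0.0000, -5.0000], [-4.0000, 19.0000]] (det J = -20.0000).
Solving J·Δ = −F gives Δ = (0.5250, -0.3500).
Then the next iterate is (x, y)₁ = (-2.4750, 0.1500).
Round to (-2.4750, 0.1500) and repeat: F = (-0.3675, 2.070250), J = [[0.0000, -2.9000], [-1.6900, 11.3700]].
Δ = (0.3724, -0.1267), so (x, y)₂ = (-2.1026, 0.0233).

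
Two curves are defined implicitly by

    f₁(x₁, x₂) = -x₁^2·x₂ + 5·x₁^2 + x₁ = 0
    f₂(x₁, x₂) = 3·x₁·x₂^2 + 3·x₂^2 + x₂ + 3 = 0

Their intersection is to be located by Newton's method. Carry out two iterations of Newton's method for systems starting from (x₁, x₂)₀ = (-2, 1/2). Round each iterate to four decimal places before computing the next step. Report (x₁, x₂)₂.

At (-2, 1/2): F = (16.0000, 2.7500).
Jacobian J = [[-2·x₁·x₂ + 10·x₁ + 1, -x₁^2], [3·x₂^2, 6·x₁·x₂ + 6·x₂ + 1]].
At the point, J = [[-17.0000, -4.0000], [0.7500, -2.0000]] (det J = 37.0000).
Solving J·Δ = −F gives Δ = (0.5676, 1.5878).
Then the next iterate is (x₁, x₂)₁ = (-1.4324, 2.0878).
Round to (-1.4324, 2.0878) and repeat: F = (4.542764, -0.566577), J = [[-7.342871, -2.051770], [13.076727, -4.416588]].
Δ = (0.3582, 0.9322), so (x₁, x₂)₂ = (-1.0742, 3.0200).

(-1.0742, 3.0200)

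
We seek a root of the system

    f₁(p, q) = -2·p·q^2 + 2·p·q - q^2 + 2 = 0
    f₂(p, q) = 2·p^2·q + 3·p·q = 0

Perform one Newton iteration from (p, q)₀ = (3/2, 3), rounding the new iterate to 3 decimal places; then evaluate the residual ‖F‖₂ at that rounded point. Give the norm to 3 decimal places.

10.451

At (3/2, 3): F = (-25.000, 27.000).
Jacobian J = [[-2·q^2 + 2·q, -4·p·q + 2·p - 2·q], [4·p·q + 3·q, 2·p^2 + 3·p]].
At the point, J = [[-12.000, -21.000], [27.000, 9.000]] (det J = 459.000).
Solving J·Δ = −F gives Δ = (-0.745, -0.765).
Then the next iterate is (p, q)₁ = (0.755, 2.235).
Re-evaluating at (0.755, 2.235): F = (-7.16316, 7.61029), so ‖F‖₂ = 10.451.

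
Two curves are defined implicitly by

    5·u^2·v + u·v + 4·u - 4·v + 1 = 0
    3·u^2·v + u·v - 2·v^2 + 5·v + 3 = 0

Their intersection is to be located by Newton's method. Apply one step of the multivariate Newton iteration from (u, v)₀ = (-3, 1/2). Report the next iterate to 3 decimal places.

(7.886, 3.297)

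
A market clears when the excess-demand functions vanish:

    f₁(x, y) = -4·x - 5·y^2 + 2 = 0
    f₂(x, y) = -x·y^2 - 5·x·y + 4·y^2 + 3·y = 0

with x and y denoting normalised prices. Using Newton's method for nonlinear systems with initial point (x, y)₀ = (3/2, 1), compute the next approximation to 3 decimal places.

(1.105, 0.258)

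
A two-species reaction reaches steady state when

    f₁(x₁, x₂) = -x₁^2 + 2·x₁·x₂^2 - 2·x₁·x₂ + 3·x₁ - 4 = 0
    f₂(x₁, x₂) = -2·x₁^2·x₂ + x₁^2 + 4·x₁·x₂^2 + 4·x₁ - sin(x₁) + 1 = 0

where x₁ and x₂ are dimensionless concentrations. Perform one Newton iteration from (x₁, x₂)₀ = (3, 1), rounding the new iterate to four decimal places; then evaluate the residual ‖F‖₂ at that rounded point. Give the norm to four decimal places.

5.0418

At (3, 1): F = (-4.0000, 15.858880).
Jacobian J = [[-2·x₁ + 2·x₂^2 - 2·x₂ + 3, 4·x₁·x₂ - 2·x₁], [-4·x₁·x₂ + 2·x₁ + 4·x₂^2 - cos(x₁) + 4, -2·x₁^2 + 8·x₁·x₂]].
At the point, J = [[-3.0000, 6.0000], [2.989992, 6.0000]] (det J = -35.939955).
Solving J·Δ = −F gives Δ = (-3.3153, -0.9910).
Then the next iterate is (x₁, x₂)₁ = (-0.3153, 0.0090).
Re-evaluating at (-0.3153, 0.0090): F = (-5.039690, 0.146424), so ‖F‖₂ = 5.0418.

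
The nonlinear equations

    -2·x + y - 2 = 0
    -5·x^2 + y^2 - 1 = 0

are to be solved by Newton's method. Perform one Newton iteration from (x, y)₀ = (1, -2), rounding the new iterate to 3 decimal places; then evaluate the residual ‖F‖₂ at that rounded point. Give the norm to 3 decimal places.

0.751

At (1, -2): F = (-6.000, -2.000).
Jacobian J = [[-2, 1], [-10·x, 2·y]].
At the point, J = [[-2.000, 1.000], [-10.000, -4.000]] (det J = 18.000).
Solving J·Δ = −F gives Δ = (-1.444, 3.111).
Then the next iterate is (x, y)₁ = (-0.444, 1.111).
Re-evaluating at (-0.444, 1.111): F = (-0.001, -0.75136), so ‖F‖₂ = 0.751.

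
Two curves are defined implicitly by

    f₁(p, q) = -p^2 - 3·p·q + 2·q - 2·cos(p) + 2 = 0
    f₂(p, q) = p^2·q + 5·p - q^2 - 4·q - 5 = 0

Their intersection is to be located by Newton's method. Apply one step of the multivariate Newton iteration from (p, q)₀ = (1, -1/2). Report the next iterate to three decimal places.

(0.748, -0.378)

At (1, -1/2): F = (0.41940, 1.250).
Jacobian J = [[-2·p - 3·q + 2·sin(p), -3·p + 2], [2·p·q + 5, p^2 - 2·q - 4]].
At the point, J = [[1.18294, -1.000], [4.000, -2.000]] (det J = 1.63412).
Solving J·Δ = −F gives Δ = (-0.252, 0.122).
Then the next iterate is (p, q)₁ = (0.748, -0.378).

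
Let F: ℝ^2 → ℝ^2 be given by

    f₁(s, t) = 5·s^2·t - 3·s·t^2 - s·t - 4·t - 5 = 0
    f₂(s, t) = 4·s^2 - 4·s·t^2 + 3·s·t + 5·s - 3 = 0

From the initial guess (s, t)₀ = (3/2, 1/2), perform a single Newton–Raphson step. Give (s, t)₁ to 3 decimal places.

(1.086, 5.170)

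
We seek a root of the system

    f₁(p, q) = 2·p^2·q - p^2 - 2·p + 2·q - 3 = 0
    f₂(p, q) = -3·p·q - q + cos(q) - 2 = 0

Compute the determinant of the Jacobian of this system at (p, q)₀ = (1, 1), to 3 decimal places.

12.000

J = [[4·p·q - 2·p - 2, 2·p^2 + 2], [-3·q, -3·p - sin(q) - 1]].
At the point, J = [[0.000, 4.000], [-3.000, -4.84147]].
det J = 12.000.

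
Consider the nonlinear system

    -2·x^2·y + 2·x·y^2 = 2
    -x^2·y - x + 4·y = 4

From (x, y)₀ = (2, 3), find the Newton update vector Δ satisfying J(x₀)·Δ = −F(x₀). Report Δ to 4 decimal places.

At (2, 3): F = (10.0000, -6.0000).
Jacobian J = [[-4·x·y + 2·y^2, -2·x^2 + 4·x·y], [-2·x·y - 1, -x^2 + 4]].
At the point, J = [[-6.0000, 16.0000], [-13.0000, 0.0000]] (det J = 208.0000).
Solving J·Δ = −F gives Δ = (-0.4615, -0.7981).

(-0.4615, -0.7981)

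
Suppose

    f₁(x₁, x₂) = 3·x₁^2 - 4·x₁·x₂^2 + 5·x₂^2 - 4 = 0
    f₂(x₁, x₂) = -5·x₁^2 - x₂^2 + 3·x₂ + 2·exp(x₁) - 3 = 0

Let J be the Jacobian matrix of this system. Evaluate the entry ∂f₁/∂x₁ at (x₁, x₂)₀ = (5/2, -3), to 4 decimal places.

-21.0000

∂f₁/∂x₁ = 6·x₁ - 4·x₂^2.
At (5/2, -3) this is -21.0000.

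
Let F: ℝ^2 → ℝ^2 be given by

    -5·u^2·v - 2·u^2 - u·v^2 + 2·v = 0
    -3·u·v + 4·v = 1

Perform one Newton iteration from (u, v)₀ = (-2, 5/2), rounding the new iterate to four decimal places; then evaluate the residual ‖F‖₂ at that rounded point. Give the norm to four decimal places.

9.2438

At (-2, 5/2): F = (-40.5000, 24.0000).
Jacobian J = [[-10·u·v - 4·u - v^2, -5·u^2 - 2·u·v + 2], [-3·v, -3·u + 4]].
At the point, J = [[51.7500, -8.0000], [-7.5000, 10.0000]] (det J = 457.5000).
Solving J·Δ = −F gives Δ = (0.4656, -2.0508).
Then the next iterate is (u, v)₁ = (-1.5344, 0.4492).
Re-evaluating at (-1.5344, 0.4492): F = (-8.788700, 2.864557), so ‖F‖₂ = 9.2438.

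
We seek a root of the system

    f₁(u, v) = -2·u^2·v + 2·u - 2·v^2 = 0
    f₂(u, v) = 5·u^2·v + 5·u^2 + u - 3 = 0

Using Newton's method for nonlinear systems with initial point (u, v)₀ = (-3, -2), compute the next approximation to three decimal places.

(-2.294, -1.353)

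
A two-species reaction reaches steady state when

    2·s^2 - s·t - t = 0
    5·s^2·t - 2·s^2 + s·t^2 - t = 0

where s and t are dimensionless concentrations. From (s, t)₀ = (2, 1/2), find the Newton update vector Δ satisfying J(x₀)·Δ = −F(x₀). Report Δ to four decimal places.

At (2, 1/2): F = (6.5000, 2.0000).
Jacobian J = [[4·s - t, -s - 1], [10·s·t - 4·s + t^2, 5·s^2 + 2·s·t - 1]].
At the point, J = [[7.5000, -3.0000], [2.2500, 21.0000]] (det J = 164.2500).
Solving J·Δ = −F gives Δ = (-0.8676, -0.0023).

(-0.8676, -0.0023)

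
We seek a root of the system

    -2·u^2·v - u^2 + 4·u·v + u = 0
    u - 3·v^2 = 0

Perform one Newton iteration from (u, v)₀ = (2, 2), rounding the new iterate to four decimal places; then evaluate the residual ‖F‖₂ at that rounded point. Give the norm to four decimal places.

2.2785

At (2, 2): F = (-2.0000, -10.0000).
Jacobian J = [[-4·u·v - 2·u + 4·v + 1, -2·u^2 + 4·u], [1, -6·v]].
At the point, J = [[-11.0000, 0.0000], [1.0000, -12.0000]] (det J = 132.0000).
Solving J·Δ = −F gives Δ = (-0.1818, -0.8485).
Then the next iterate is (u, v)₁ = (1.8182, 1.1515).
Re-evaluating at (1.8182, 1.1515): F = (-0.726397, -2.159657), so ‖F‖₂ = 2.2785.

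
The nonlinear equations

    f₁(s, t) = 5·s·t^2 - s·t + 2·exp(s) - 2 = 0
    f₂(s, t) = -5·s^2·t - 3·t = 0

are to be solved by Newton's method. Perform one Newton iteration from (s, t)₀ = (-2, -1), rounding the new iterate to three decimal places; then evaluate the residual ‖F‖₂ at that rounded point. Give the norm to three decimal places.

8.100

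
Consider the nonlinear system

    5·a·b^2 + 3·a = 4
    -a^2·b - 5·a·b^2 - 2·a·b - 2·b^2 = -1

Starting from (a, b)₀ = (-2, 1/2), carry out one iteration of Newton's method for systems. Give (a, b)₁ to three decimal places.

At (-2, 1/2): F = (-12.500, 3.000).
Jacobian J = [[5·b^2 + 3, 10·a·b], [-2·a·b - 5·b^2 - 2·b, -a^2 - 10·a·b - 2·a - 4·b]].
At the point, J = [[4.250, -10.000], [-0.250, 8.000]] (det J = 31.500).
Solving J·Δ = −F gives Δ = (2.222, -0.306).
Then the next iterate is (a, b)₁ = (0.222, 0.194).

(0.222, 0.194)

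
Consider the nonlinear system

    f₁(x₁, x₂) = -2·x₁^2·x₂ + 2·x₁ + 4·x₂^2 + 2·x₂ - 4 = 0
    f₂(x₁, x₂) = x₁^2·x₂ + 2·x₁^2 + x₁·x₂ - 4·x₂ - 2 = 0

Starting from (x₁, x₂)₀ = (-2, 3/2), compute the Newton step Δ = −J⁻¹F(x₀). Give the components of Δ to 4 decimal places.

(0.0426, 1.2340)

At (-2, 3/2): F = (-8.0000, 3.0000).
Jacobian J = [[-4·x₁·x₂ + 2, -2·x₁^2 + 8·x₂ + 2], [2·x₁·x₂ + 4·x₁ + x₂, x₁^2 + x₁ - 4]].
At the point, J = [[14.0000, 6.0000], [-12.5000, -2.0000]] (det J = 47.0000).
Solving J·Δ = −F gives Δ = (0.0426, 1.2340).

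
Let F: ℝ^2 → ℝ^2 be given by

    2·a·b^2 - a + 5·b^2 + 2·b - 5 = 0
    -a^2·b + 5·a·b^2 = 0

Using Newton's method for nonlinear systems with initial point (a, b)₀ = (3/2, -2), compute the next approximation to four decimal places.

(0.8836, -1.4272)

At (3/2, -2): F = (21.5000, 34.5000).
Jacobian J = [[2·b^2 - 1, 4·a·b + 10·b + 2], [-2·a·b + 5·b^2, -a^2 + 10·a·b]].
At the point, J = [[7.0000, -30.0000], [26.0000, -32.2500]] (det J = 554.2500).
Solving J·Δ = −F gives Δ = (-0.6164, 0.5728).
Then the next iterate is (a, b)₁ = (0.8836, -1.4272).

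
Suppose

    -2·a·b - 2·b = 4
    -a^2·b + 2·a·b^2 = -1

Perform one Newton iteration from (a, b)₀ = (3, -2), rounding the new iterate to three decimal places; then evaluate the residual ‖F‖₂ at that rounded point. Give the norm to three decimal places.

11.629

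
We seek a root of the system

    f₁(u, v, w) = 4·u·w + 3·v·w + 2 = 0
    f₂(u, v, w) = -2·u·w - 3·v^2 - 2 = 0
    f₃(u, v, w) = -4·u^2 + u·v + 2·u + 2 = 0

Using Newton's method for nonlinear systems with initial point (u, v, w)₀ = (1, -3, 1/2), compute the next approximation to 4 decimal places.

(0.8553, -1.3023, 0.8514)

At (1, -3, 1/2): F = (-0.5000, -30.0000, -3.0000).
Jacobian J = [[4·w, 3·w, 4·u + 3·v], [-2·w, -6·v, -2·u], [-8·u + v + 2, u, 0]].
At the point, J = [[2.0000, 1.5000, -5.0000], [-1.0000, 18.0000, -2.0000], [-9.0000, 1.0000, 0.0000]] (det J = -774.0000).
Solving J·Δ = −F gives Δ = (-0.1447, 1.6977, 0.3514).
Then the next iterate is (u, v, w)₁ = (0.8553, -1.3023, 0.8514).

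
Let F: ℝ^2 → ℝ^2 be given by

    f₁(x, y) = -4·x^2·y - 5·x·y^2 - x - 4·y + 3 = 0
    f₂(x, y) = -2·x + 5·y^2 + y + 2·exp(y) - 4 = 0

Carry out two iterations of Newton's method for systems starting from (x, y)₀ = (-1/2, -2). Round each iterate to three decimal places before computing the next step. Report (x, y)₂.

(0.766, -1.100)

At (-1/2, -2): F = (23.500, 15.27067).
Jacobian J = [[-8·x·y - 5·y^2 - 1, -4·x^2 - 10·x·y - 4], [-2, 10·y + 2·exp(y) + 1]].
At the point, J = [[-29.000, -15.000], [-2.000, -18.72933]] (det J = 513.15055).
Solving J·Δ = −F gives Δ = (0.411, 0.771).
Then the next iterate is (x, y)₁ = (-0.089, -1.229).
Round to (-0.089, -1.229) and repeat: F = (8.71609, 3.08638), J = [[-9.42725, -5.12549], [-2.000, -10.70483]].
Δ = (0.855, 0.129), so (x, y)₂ = (0.766, -1.100).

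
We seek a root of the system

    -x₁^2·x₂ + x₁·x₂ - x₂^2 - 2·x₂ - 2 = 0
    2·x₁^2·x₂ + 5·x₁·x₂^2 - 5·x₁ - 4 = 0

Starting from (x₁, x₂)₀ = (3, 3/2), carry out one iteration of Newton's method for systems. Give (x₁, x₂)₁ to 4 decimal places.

At (3, 3/2): F = (-16.2500, 41.7500).
Jacobian J = [[-2·x₁·x₂ + x₂, -x₁^2 + x₁ - 2·x₂ - 2], [4·x₁·x₂ + 5·x₂^2 - 5, 2·x₁^2 + 10·x₁·x₂]].
At the point, J = [[-7.5000, -11.0000], [24.2500, 63.0000]] (det J = -205.7500).
Solving J·Δ = −F gives Δ = (-2.7436, 0.3934).
Then the next iterate is (x₁, x₂)₁ = (0.2564, 1.8934).

(0.2564, 1.8934)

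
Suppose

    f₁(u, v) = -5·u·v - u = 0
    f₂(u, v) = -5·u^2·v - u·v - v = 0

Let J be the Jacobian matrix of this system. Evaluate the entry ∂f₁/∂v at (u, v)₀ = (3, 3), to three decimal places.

-15.000

∂f₁/∂v = -5·u.
At (3, 3) this is -15.000.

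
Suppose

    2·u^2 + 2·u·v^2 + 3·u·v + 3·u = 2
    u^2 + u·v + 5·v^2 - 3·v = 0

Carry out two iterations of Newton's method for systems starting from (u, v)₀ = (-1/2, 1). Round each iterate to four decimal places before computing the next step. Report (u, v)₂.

(0.3305, 0.5505)

At (-1/2, 1): F = (-5.5000, 1.7500).
Jacobian J = [[4·u + 2·v^2 + 3·v + 3, 4·u·v + 3·u], [2·u + v, u + 10·v - 3]].
At the point, J = [[6.0000, -3.5000], [0.0000, 6.5000]] (det J = 39.0000).
Solving J·Δ = −F gives Δ = (0.7596, -0.2692).
Then the next iterate is (u, v)₁ = (0.2596, 0.7308).
Round to (0.2596, 0.7308) and repeat: F = (-0.239980, 0.735051), J = [[7.298937, 1.537663], [1.2500, 4.5676]].
Δ = (0.0709, -0.1803), so (u, v)₂ = (0.3305, 0.5505).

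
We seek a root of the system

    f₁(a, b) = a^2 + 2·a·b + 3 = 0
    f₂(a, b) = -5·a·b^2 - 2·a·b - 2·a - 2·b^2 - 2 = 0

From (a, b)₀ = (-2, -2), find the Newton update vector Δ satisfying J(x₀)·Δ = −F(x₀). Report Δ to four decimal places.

(2.0789, -0.4079)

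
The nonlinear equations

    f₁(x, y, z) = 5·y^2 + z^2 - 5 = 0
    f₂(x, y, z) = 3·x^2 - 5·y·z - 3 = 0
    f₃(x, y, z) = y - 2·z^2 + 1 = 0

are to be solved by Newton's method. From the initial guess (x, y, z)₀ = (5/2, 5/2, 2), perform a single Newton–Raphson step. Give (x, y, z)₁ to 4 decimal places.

At (5/2, 5/2, 2): F = (30.2500, -9.2500, -4.5000).
Jacobian J = [[0, 10·y, 2·z], [6·x, -5·z, -5·y], [0, 1, -4·z]].
At the point, J = [[0.0000, 25.0000, 4.0000], [15.0000, -10.0000, -12.5000], [0.0000, 1.0000, -8.0000]] (det J = 3060.0000).
Solving J·Δ = −F gives Δ = (-0.6985, -1.0980, -0.6998).
Then the next iterate is (x, y, z)₁ = (1.8015, 1.4020, 1.3002).

(1.8015, 1.4020, 1.3002)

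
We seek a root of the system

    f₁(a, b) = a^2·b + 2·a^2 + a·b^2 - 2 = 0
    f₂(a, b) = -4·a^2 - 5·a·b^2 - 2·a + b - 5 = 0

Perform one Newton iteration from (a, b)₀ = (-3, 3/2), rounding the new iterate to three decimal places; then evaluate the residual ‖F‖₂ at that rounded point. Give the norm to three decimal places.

At (-3, 3/2): F = (22.750, 0.250).
Jacobian J = [[2·a·b + 4·a + b^2, a^2 + 2·a·b], [-8·a - 5·b^2 - 2, -10·a·b + 1]].
At the point, J = [[-18.750, 0.000], [10.750, 46.000]] (det J = -862.500).
Solving J·Δ = −F gives Δ = (1.213, -0.289).
Then the next iterate is (a, b)₁ = (-1.787, 1.211).
Re-evaluating at (-1.787, 1.211): F = (5.63323, 0.11489), so ‖F‖₂ = 5.634.

5.634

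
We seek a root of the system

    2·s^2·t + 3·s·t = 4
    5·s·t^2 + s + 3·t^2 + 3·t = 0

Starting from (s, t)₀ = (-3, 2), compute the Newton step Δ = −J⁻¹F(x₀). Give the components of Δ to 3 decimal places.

At (-3, 2): F = (14.000, -45.000).
Jacobian J = [[4·s·t + 3·t, 2·s^2 + 3·s], [5·t^2 + 1, 10·s·t + 6·t + 3]].
At the point, J = [[-18.000, 9.000], [21.000, -45.000]] (det J = 621.000).
Solving J·Δ = −F gives Δ = (0.362, -0.831).

(0.362, -0.831)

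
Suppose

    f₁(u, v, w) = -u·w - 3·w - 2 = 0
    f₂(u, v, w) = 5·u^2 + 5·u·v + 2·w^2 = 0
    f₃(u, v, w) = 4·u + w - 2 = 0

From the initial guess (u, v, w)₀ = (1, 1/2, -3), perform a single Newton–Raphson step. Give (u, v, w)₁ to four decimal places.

At (1, 1/2, -3): F = (10.0000, 25.5000, -1.0000).
Jacobian J = [[-w, 0, -u - 3], [10·u + 5·v, 5·u, 4·w], [4, 0, 1]].
At the point, J = [[3.0000, 0.0000, -4.0000], [12.5000, 5.0000, -12.0000], [4.0000, 0.0000, 1.0000]] (det J = 95.0000).
Solving J·Δ = −F gives Δ = (-0.3158, 1.1211, 2.2632).
Then the next iterate is (u, v, w)₁ = (0.6842, 1.6211, -0.7368).

(0.6842, 1.6211, -0.7368)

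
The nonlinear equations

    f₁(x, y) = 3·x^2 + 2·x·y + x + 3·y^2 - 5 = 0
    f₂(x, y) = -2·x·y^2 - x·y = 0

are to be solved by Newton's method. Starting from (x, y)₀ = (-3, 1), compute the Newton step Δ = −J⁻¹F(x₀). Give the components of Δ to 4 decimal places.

At (-3, 1): F = (16.0000, 9.0000).
Jacobian J = [[6·x + 2·y + 1, 2·x + 6·y], [-2·y^2 - y, -4·x·y - x]].
At the point, J = [[-15.0000, 0.0000], [-3.0000, 15.0000]] (det J = -225.0000).
Solving J·Δ = −F gives Δ = (1.0667, -0.3867).

(1.0667, -0.3867)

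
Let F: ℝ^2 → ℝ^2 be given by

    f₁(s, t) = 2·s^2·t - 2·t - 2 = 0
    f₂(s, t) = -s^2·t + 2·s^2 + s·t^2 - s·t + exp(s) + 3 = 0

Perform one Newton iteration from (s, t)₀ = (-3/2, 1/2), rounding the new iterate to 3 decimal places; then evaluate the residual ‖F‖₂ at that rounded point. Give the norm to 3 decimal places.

4.972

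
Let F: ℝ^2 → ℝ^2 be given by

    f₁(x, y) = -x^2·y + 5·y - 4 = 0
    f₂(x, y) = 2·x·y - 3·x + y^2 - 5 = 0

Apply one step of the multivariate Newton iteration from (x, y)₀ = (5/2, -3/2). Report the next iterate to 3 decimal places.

At (5/2, -3/2): F = (-2.125, -17.750).
Jacobian J = [[-2·x·y, -x^2 + 5], [2·y - 3, 2·x + 2·y]].
At the point, J = [[7.500, -1.250], [-6.000, 2.000]] (det J = 7.500).
Solving J·Δ = −F gives Δ = (3.525, 19.450).
Then the next iterate is (x, y)₁ = (6.025, 17.950).

(6.025, 17.950)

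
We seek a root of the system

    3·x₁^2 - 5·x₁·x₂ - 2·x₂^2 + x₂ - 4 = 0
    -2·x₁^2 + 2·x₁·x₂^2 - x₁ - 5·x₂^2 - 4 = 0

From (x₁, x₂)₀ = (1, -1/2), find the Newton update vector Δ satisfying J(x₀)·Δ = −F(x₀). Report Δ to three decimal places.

At (1, -1/2): F = (0.500, -7.750).
Jacobian J = [[6·x₁ - 5·x₂, -5·x₁ - 4·x₂ + 1], [-4·x₁ + 2·x₂^2 - 1, 4·x₁·x₂ - 10·x₂]].
At the point, J = [[8.500, -2.000], [-4.500, 3.000]] (det J = 16.500).
Solving J·Δ = −F gives Δ = (0.848, 3.856).

(0.848, 3.856)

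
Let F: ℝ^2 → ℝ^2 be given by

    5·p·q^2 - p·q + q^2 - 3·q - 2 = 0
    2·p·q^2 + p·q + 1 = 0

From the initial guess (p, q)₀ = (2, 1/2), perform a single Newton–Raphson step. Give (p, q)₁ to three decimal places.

(-17.000, 3.167)

At (2, 1/2): F = (-1.750, 3.000).
Jacobian J = [[5·q^2 - q, 10·p·q - p + 2·q - 3], [2·q^2 + q, 4·p·q + p]].
At the point, J = [[0.750, 6.000], [1.000, 6.000]] (det J = -1.500).
Solving J·Δ = −F gives Δ = (-19.000, 2.667).
Then the next iterate is (p, q)₁ = (-17.000, 3.167).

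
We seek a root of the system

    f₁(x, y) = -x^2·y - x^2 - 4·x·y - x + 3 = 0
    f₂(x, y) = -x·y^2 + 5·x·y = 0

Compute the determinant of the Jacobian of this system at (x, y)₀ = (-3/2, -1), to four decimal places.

J = [[-2·x·y - 2·x - 4·y - 1, -x^2 - 4·x], [-y^2 + 5·y, -2·x·y + 5·x]].
At the point, J = [[3.0000, 3.7500], [-6.0000, -10.5000]].
det J = -9.0000.

-9.0000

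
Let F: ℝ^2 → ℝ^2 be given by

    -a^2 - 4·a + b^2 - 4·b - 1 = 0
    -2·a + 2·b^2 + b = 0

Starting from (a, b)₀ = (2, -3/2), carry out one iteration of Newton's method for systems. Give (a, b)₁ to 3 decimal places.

At (2, -3/2): F = (-4.750, -1.000).
Jacobian J = [[-2·a - 4, 2·b - 4], [-2, 4·b + 1]].
At the point, J = [[-8.000, -7.000], [-2.000, -5.000]] (det J = 26.000).
Solving J·Δ = −F gives Δ = (-0.644, 0.058).
Then the next iterate is (a, b)₁ = (1.356, -1.442).

(1.356, -1.442)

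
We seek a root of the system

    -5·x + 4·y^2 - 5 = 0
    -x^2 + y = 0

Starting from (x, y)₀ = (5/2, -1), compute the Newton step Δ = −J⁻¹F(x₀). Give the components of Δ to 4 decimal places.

(-1.5889, -0.6944)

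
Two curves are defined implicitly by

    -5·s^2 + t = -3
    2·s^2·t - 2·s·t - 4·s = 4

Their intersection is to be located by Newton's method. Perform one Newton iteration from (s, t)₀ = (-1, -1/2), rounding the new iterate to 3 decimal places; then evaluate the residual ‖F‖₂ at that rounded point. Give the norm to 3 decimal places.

0.666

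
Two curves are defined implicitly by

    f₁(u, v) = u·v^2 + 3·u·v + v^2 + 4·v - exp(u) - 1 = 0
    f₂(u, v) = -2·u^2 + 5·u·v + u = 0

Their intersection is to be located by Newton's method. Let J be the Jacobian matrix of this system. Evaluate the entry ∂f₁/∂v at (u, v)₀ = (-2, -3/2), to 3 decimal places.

1.000

∂f₁/∂v = 2·u·v + 3·u + 2·v + 4.
At (-2, -3/2) this is 1.000.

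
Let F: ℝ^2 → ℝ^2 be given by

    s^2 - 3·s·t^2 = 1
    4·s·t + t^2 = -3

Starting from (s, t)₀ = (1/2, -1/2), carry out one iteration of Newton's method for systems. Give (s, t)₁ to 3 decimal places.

(1.885, 0.019)

At (1/2, -1/2): F = (-1.125, 2.250).
Jacobian J = [[2·s - 3·t^2, -6·s·t], [4·t, 4·s + 2·t]].
At the point, J = [[0.250, 1.500], [-2.000, 1.000]] (det J = 3.250).
Solving J·Δ = −F gives Δ = (1.385, 0.519).
Then the next iterate is (s, t)₁ = (1.885, 0.019).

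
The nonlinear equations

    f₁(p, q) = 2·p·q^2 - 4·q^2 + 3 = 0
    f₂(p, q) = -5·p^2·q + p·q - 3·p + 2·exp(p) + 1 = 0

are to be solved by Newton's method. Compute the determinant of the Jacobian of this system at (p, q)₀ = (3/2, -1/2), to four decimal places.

-17.8384

J = [[2·q^2, 4·p·q - 8·q], [-10·p·q + q + 2·exp(p) - 3, -5·p^2 + p]].
At the point, J = [[0.5000, 1.0000], [12.963378, -9.7500]].
det J = -17.8384.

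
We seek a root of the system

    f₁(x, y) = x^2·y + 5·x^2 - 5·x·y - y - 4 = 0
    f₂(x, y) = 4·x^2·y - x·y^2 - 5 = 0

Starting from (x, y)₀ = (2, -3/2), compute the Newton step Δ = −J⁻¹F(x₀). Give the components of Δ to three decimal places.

At (2, -3/2): F = (26.500, -33.500).
Jacobian J = [[2·x·y + 10·x - 5·y, x^2 - 5·x - 1], [8·x·y - y^2, 4·x^2 - 2·x·y]].
At the point, J = [[21.500, -7.000], [-26.250, 22.000]] (det J = 289.250).
Solving J·Δ = −F gives Δ = (-1.205, 0.085).

(-1.205, 0.085)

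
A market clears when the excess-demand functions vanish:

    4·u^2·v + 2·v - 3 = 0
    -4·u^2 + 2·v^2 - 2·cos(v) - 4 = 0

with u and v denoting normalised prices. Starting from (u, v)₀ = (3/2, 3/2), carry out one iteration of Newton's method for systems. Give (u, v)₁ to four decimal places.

(0.7643, 1.4766)

At (3/2, 3/2): F = (13.5000, -8.641474).
Jacobian J = [[8·u·v, 4·u^2 + 2], [-8·u, 4·v + 2·sin(v)]].
At the point, J = [[18.0000, 11.0000], [-12.0000, 7.994990]] (det J = 275.909820).
Solving J·Δ = −F gives Δ = (-0.7357, -0.0234).
Then the next iterate is (u, v)₁ = (0.7643, 1.4766).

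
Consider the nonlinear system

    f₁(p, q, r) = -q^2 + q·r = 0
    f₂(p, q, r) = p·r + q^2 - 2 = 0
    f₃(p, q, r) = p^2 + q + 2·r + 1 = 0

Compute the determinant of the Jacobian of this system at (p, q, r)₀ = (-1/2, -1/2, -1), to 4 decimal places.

J = [[0, -2·q + r, q], [r, 2·q, p], [2·p, 1, 2]].
At the point, J = [[0.0000, 0.0000, -0.5000], [-1.0000, -1.0000, -0.5000], [-1.0000, 1.0000, 2.0000]].
det J = 1.0000.

1.0000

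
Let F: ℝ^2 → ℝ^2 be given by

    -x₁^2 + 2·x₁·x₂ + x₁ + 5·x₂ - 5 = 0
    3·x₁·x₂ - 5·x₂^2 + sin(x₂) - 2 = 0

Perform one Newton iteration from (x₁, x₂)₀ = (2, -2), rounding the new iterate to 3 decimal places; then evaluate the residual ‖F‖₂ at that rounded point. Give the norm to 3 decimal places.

At (2, -2): F = (-25.000, -34.90930).
Jacobian J = [[-2·x₁ + 2·x₂ + 1, 2·x₁ + 5], [3·x₂, 3·x₁ - 10·x₂ + cos(x₂)]].
At the point, J = [[-7.000, 9.000], [-6.000, 25.58385]] (det J = -125.08697).
Solving J·Δ = −F gives Δ = (-2.601, 0.754).
Then the next iterate is (x₁, x₂)₁ = (-0.601, -1.246).
Re-evaluating at (-0.601, -1.246): F = (-10.69451, -8.46376), so ‖F‖₂ = 13.638.

13.638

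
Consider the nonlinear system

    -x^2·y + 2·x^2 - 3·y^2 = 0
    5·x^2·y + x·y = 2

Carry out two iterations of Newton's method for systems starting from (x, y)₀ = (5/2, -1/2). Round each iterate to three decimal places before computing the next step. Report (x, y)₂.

At (5/2, -1/2): F = (14.875, -18.875).
Jacobian J = [[-2·x·y + 4·x, -x^2 - 6·y], [10·x·y + y, 5·x^2 + x]].
At the point, J = [[12.500, -3.250], [-13.000, 33.750]] (det J = 379.625).
Solving J·Δ = −F gives Δ = (-1.161, 0.112).
Then the next iterate is (x, y)₁ = (1.339, -0.388).
Round to (1.339, -0.388) and repeat: F = (3.82986, -5.99780), J = [[6.39506, 0.53508], [-5.58332, 10.30361]].
Δ = (-0.619, 0.246), so (x, y)₂ = (0.720, -0.142).

(0.720, -0.142)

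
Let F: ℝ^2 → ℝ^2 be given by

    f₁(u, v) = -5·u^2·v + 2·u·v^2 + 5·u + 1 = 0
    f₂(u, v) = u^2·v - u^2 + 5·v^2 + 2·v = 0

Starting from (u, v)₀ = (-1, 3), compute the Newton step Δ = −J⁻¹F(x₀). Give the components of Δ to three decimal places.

(0.190, -1.583)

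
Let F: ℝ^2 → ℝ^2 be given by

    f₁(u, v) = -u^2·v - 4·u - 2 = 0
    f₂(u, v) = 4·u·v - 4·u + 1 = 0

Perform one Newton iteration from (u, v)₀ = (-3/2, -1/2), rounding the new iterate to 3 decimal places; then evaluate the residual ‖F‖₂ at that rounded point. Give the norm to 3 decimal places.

2.551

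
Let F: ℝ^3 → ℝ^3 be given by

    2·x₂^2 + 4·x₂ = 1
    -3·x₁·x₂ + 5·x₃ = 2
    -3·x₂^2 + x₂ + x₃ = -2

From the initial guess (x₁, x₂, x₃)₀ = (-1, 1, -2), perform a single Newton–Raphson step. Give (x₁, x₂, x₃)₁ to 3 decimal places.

(-6.500, 0.375, -3.125)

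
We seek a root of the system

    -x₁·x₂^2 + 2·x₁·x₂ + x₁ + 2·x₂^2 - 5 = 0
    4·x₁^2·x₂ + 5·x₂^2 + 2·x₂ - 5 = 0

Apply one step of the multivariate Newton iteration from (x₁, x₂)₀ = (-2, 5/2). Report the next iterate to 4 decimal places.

At (-2, 5/2): F = (8.0000, 71.2500).
Jacobian J = [[-x₂^2 + 2·x₂ + 1, -2·x₁·x₂ + 2·x₁ + 4·x₂], [8·x₁·x₂, 4·x₁^2 + 10·x₂ + 2]].
At the point, J = [[-0.2500, 16.0000], [-40.0000, 43.0000]] (det J = 629.2500).
Solving J·Δ = −F gives Δ = (1.2650, -0.4802).
Then the next iterate is (x₁, x₂)₁ = (-0.7350, 2.0198).

(-0.7350, 2.0198)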